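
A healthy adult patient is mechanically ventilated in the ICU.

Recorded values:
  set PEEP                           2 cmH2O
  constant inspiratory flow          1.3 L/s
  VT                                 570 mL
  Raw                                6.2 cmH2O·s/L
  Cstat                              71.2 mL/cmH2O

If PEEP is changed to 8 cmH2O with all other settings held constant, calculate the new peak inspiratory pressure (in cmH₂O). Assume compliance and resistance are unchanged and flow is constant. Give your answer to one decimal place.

PIP = Vt/C + R·V̇ + PEEP (constant-flow equation of motion).
Only the baseline term changes: ΔPIP = ΔPEEP = 8 − 2 = 6.0 cmH2O.
Original PIP = 570/71.2 + 6.2×1.3 + 2 = 18.066 cmH2O; new PIP = 18.066 + (6.0) = 24.066 cmH2O.

24.1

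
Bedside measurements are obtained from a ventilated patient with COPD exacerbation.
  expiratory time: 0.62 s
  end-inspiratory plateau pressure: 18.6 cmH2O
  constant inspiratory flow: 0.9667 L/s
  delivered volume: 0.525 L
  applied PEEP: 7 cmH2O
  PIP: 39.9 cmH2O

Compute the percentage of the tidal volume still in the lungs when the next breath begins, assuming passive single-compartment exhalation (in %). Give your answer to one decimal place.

R = (PIP − Pplat)/V̇ = (39.9 − 18.6) / 0.9667 = 21.3/0.9667 = 22.034 cmH2O·s/L.
C = Vt/(Pplat − PEEP) = 525.0 / (18.6 − 7) = 525.0/11.6 = 45.259 mL/cmH2O.
τ = R × C = 22.034 × 0.04526 L/cmH2O = 0.9973 s.
Fraction remaining at end-expiration = e^(−Te/τ) = e^(−0.62/0.9973) = 0.537 → 53.7%.

53.7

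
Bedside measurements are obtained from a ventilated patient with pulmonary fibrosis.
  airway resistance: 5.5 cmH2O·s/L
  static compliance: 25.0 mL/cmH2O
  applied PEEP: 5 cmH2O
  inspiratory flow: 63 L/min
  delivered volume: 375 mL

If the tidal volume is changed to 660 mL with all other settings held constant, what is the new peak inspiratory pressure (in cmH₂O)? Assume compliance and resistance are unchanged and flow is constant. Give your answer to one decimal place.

Flow: 63 L/min ÷ 60 = 1.05 L/s.
PIP = Vt/C + R·V̇ + PEEP (constant-flow equation of motion).
Only the elastic term changes: ΔPIP = ΔVt / C = (660 − 375) / 25.0 = 11.4 cmH2O.
Original PIP = 375/25.0 + 5.5×1.05 + 5 = 25.775 cmH2O; new PIP = 25.775 + (11.4) = 37.175 cmH2O.

37.2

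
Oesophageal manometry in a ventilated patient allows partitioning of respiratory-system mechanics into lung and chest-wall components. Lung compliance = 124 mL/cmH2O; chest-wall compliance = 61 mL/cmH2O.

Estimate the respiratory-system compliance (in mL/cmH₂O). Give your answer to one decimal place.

40.9

Lung and chest wall are elastances in series: 1/Crs = 1/CL + 1/Ccw.
1/Crs = 1/124 + 1/61 = 0.02446.
Crs = 40.883 mL/cmH2O.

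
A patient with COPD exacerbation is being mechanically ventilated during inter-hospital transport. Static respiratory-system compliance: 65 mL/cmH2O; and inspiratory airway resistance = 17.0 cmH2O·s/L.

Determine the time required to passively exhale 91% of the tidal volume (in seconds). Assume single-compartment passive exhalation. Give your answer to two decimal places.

2.66

τ = R × C = 17.0 × 65 mL/cmH2O = 17.0 × 0.065 L/cmH2O = 1.105 s.
Exhaled fraction f = 1 − e^(−t/τ) → t = −τ·ln(1 − f) = −1.105·ln(0.09) = 2.661 s.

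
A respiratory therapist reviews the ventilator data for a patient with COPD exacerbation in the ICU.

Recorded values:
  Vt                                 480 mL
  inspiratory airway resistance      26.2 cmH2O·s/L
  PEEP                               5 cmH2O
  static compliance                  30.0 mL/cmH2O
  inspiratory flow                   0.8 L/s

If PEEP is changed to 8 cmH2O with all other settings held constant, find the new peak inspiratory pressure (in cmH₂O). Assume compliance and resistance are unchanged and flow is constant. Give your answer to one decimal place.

PIP = Vt/C + R·V̇ + PEEP (constant-flow equation of motion).
Only the baseline term changes: ΔPIP = ΔPEEP = 8 − 5 = 3.0 cmH2O.
Original PIP = 480/30.0 + 26.2×0.8 + 5 = 41.96 cmH2O; new PIP = 41.96 + (3.0) = 44.96 cmH2O.

45.0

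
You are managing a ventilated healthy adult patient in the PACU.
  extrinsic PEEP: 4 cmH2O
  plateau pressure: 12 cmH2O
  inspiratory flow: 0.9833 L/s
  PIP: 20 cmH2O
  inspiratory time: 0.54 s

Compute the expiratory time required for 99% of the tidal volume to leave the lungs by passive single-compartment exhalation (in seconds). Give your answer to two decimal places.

2.49

Vt = flow × Ti = 0.9833 L/s × 0.54 s × 1000 mL/L = 530.98 mL.
R = (PIP − Pplat)/V̇ = (20 − 12) / 0.9833 = 8.0/0.9833 = 8.136 cmH2O·s/L.
C = Vt/(Pplat − PEEP) = 530.98 / (12 − 4) = 530.98/8.0 = 66.373 mL/cmH2O.
τ = R × C = 8.136 × 0.06637 L/cmH2O = 0.54 s.
t = −τ·ln(1 − 0.99) = −0.54·ln(0.01) = 2.487 s.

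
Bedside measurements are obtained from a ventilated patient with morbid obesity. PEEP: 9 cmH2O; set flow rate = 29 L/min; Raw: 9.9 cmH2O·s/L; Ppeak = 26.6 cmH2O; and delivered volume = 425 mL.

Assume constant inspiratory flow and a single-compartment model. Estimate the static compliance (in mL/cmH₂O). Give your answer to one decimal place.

Flow: 29 L/min ÷ 60 = 0.4833 L/s.
Equation of motion (constant flow): PIP = Vt/C + R·V̇ + PEEP.
Vt/C = PIP − R·V̇ − PEEP = 26.6 − 9.9×0.4833 − 9 = 26.6 − 4.785 − 9 = 12.815 cmH2O.
C = Vt / 12.815 = 425 / 12.815 = 33.164 mL/cmH2O.

33.2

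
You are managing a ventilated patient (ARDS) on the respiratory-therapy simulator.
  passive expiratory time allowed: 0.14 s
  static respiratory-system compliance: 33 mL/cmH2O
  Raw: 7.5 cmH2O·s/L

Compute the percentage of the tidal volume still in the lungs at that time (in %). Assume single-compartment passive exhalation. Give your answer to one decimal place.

τ = R × C = 7.5 × 33 mL/cmH2O = 7.5 × 0.033 L/cmH2O = 0.2475 s.
Passive exhalation: V(t)/V₀ = e^(−t/τ) = e^(−0.14/0.2475) = 0.568.
Fraction remaining = 0.568 → 56.8%.

56.8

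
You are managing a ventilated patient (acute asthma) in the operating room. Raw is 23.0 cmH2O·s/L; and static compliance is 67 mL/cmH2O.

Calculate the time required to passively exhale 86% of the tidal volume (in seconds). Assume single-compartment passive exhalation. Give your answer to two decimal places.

τ = R × C = 23.0 × 67 mL/cmH2O = 23.0 × 0.067 L/cmH2O = 1.541 s.
Exhaled fraction f = 1 − e^(−t/τ) → t = −τ·ln(1 − f) = −1.541·ln(0.14) = 3.03 s.

3.03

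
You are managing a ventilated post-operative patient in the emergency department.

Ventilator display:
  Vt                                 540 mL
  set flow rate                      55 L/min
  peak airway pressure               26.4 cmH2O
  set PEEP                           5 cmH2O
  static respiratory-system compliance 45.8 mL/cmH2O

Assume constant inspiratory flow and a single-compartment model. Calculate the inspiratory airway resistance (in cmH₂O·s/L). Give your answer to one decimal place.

Flow: 55 L/min ÷ 60 = 0.9167 L/s.
Equation of motion (constant flow): PIP = Vt/C + R·V̇ + PEEP.
R·V̇ = PIP − Vt/C − PEEP = 26.4 − 540/45.8 − 5 = 26.4 − 11.79 − 5 = 9.61 cmH2O.
R = 9.61 / 0.9167 = 10.483 cmH2O·s/L.

10.5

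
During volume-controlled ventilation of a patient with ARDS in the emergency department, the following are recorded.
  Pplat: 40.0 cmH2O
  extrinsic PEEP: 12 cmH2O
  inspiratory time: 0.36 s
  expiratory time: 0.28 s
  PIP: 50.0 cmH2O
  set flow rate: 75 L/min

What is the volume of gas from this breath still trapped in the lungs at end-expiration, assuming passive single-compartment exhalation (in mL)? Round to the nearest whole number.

Flow: 75 L/min ÷ 60 = 1.25 L/s.
Vt = flow × Ti = 1.25 L/s × 0.36 s × 1000 mL/L = 450.0 mL.
R = (PIP − Pplat)/V̇ = (50.0 − 40.0) / 1.25 = 10.0/1.25 = 8.0 cmH2O·s/L.
C = Vt/(Pplat − PEEP) = 450.0 / (40.0 − 12) = 450.0/28.0 = 16.071 mL/cmH2O.
τ = R × C = 8.0 × 0.01607 L/cmH2O = 0.1286 s.
Fraction remaining = e^(−Te/τ) = e^(−0.28/0.1286) = 0.1133.
Trapped volume = 450.0 × 0.1133 = 50.985 mL.

51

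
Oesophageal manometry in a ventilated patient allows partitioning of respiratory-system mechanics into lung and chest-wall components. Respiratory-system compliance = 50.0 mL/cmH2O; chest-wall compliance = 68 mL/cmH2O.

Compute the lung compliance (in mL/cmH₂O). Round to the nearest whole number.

1/CL = 1/Crs − 1/Ccw.
1/CL = 1/50.0 − 1/68 = 0.005294.
CL = 188.89 mL/cmH2O.

189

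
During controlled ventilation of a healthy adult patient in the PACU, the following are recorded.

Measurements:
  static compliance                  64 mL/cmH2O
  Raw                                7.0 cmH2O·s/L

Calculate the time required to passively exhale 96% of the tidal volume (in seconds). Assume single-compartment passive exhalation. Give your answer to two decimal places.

1.44

τ = R × C = 7.0 × 64 mL/cmH2O = 7.0 × 0.064 L/cmH2O = 0.448 s.
Exhaled fraction f = 1 − e^(−t/τ) → t = −τ·ln(1 − f) = −0.448·ln(0.04) = 1.442 s.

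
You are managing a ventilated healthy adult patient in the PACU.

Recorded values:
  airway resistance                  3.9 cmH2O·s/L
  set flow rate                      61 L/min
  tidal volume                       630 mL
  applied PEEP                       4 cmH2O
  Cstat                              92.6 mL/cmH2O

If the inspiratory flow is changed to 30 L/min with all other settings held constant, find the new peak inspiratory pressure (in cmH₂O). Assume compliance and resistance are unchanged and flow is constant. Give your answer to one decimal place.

Flow: 61 L/min ÷ 60 = 1.0167 L/s.
New flow: 30 L/min ÷ 60 = 0.5 L/s.
PIP = Vt/C + R·V̇ + PEEP (constant-flow equation of motion).
Only the resistive term changes: ΔPIP = R × ΔV̇ = 3.9 × (0.5 − 1.0167) = 3.9 × -0.5167 = -2.015 cmH2O.
Original PIP = 630/92.6 + 3.9×1.0167 + 4 = 14.769 cmH2O; new PIP = 14.769 + (-2.015) = 12.754 cmH2O.

12.8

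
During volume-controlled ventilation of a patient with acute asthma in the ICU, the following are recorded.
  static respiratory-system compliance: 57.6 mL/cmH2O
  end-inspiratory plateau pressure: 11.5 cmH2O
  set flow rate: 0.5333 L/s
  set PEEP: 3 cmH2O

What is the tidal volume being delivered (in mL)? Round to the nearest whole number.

Vt = Cstat × (Pplat − PEEP) = 57.6 × (11.5 − 3) = 57.6 × 8.5 = 489.6 mL.

490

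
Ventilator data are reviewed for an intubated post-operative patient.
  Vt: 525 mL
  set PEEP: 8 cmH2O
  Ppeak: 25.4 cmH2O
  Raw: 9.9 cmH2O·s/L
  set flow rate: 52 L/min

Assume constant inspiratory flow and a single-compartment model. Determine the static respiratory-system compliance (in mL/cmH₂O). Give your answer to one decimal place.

Flow: 52 L/min ÷ 60 = 0.8667 L/s.
Equation of motion (constant flow): PIP = Vt/C + R·V̇ + PEEP.
Vt/C = PIP − R·V̇ − PEEP = 25.4 − 9.9×0.8667 − 8 = 25.4 − 8.58 − 8 = 8.82 cmH2O.
C = Vt / 8.82 = 525 / 8.82 = 59.524 mL/cmH2O.

59.5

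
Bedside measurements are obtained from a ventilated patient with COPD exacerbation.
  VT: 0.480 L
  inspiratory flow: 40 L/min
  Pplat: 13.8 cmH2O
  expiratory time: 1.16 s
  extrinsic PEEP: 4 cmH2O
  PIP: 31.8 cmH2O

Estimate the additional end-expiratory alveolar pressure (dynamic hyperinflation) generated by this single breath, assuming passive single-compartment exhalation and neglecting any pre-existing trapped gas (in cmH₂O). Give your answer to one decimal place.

Flow: 40 L/min ÷ 60 = 0.6667 L/s.
R = (PIP − Pplat)/V̇ = (31.8 − 13.8) / 0.6667 = 18.0/0.6667 = 26.999 cmH2O·s/L.
C = Vt/(Pplat − PEEP) = 480.0 / (13.8 − 4) = 480.0/9.8 = 48.98 mL/cmH2O.
τ = R × C = 26.999 × 0.04898 L/cmH2O = 1.322 s.
Fraction remaining = e^(−Te/τ) = e^(−1.16/1.322) = 0.4158; trapped volume = 480.0 × 0.4158 = 199.58 mL.
Additional alveolar pressure from trapping ≈ V_trapped / C = 199.58 / 48.98 = 4.075 cmH2O.

4.1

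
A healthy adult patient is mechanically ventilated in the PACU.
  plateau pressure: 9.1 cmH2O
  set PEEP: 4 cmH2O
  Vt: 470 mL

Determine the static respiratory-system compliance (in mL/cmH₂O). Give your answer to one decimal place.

Cstat = Vt / (Pplat − PEEP) = 470 / (9.1 − 4) = 470 / 5.1 = 92.157 mL/cmH2O.

92.2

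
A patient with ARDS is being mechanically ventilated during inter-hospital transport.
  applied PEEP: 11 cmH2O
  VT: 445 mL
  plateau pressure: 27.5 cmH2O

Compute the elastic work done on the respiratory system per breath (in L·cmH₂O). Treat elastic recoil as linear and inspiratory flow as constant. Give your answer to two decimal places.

3.67

Elastic work ≈ ½ × (Pplat − PEEP) × Vt = 0.5 × (27.5 − 11) × 0.445 L = 0.5 × 16.5 × 0.445 = 3.671 L·cmH2O.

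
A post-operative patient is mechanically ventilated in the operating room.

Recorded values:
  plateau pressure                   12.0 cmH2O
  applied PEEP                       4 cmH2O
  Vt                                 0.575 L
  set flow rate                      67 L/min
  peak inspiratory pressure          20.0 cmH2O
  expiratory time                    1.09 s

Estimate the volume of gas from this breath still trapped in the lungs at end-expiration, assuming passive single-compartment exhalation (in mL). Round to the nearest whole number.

Flow: 67 L/min ÷ 60 = 1.1167 L/s.
R = (PIP − Pplat)/V̇ = (20.0 − 12.0) / 1.1167 = 8.0/1.1167 = 7.164 cmH2O·s/L.
C = Vt/(Pplat − PEEP) = 575.0 / (12.0 − 4) = 575.0/8.0 = 71.875 mL/cmH2O.
τ = R × C = 7.164 × 0.07188 L/cmH2O = 0.5149 s.
Fraction remaining = e^(−Te/τ) = e^(−1.09/0.5149) = 0.1204.
Trapped volume = 575.0 × 0.1204 = 69.23 mL.

69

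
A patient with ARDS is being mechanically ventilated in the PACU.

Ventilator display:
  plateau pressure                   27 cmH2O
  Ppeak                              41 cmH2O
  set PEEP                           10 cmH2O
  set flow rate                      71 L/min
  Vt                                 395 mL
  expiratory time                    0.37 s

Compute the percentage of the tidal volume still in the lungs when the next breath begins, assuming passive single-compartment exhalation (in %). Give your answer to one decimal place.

26.0

Flow: 71 L/min ÷ 60 = 1.1833 L/s.
R = (PIP − Pplat)/V̇ = (41 − 27) / 1.1833 = 14.0/1.1833 = 11.831 cmH2O·s/L.
C = Vt/(Pplat − PEEP) = 395.0 / (27 − 10) = 395.0/17.0 = 23.235 mL/cmH2O.
τ = R × C = 11.831 × 0.02324 L/cmH2O = 0.275 s.
Fraction remaining at end-expiration = e^(−Te/τ) = e^(−0.37/0.275) = 0.2604 → 26.04%.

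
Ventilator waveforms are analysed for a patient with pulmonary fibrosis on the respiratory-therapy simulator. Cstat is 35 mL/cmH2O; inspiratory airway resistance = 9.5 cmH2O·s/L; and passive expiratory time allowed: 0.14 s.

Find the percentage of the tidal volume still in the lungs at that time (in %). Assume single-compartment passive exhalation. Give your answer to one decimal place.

τ = R × C = 9.5 × 35 mL/cmH2O = 9.5 × 0.035 L/cmH2O = 0.3325 s.
Passive exhalation: V(t)/V₀ = e^(−t/τ) = e^(−0.14/0.3325) = 0.6564.
Fraction remaining = 0.6564 → 65.64%.

65.6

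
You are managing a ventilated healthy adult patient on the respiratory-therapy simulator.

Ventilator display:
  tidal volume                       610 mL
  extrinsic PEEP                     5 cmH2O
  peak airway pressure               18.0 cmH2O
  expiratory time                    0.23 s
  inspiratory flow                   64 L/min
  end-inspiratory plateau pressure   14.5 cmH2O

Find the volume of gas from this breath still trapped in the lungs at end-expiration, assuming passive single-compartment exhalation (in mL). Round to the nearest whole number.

205

Flow: 64 L/min ÷ 60 = 1.0667 L/s.
R = (PIP − Pplat)/V̇ = (18.0 − 14.5) / 1.0667 = 3.5/1.0667 = 3.281 cmH2O·s/L.
C = Vt/(Pplat − PEEP) = 610.0 / (14.5 − 5) = 610.0/9.5 = 64.211 mL/cmH2O.
τ = R × C = 3.281 × 0.06421 L/cmH2O = 0.2107 s.
Fraction remaining = e^(−Te/τ) = e^(−0.23/0.2107) = 0.3357.
Trapped volume = 610.0 × 0.3357 = 204.78 mL.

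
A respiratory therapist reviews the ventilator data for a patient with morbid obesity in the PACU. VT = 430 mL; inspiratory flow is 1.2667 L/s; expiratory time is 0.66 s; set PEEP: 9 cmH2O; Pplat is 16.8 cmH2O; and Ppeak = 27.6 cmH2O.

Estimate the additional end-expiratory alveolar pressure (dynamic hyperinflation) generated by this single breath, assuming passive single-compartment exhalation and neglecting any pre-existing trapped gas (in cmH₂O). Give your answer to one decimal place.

R = (PIP − Pplat)/V̇ = (27.6 − 16.8) / 1.2667 = 10.8/1.2667 = 8.526 cmH2O·s/L.
C = Vt/(Pplat − PEEP) = 430.0 / (16.8 − 9) = 430.0/7.8 = 55.128 mL/cmH2O.
τ = R × C = 8.526 × 0.05513 L/cmH2O = 0.47 s.
Fraction remaining = e^(−Te/τ) = e^(−0.66/0.47) = 0.2455; trapped volume = 430.0 × 0.2455 = 105.57 mL.
Additional alveolar pressure from trapping ≈ V_trapped / C = 105.57 / 55.128 = 1.915 cmH2O.

1.9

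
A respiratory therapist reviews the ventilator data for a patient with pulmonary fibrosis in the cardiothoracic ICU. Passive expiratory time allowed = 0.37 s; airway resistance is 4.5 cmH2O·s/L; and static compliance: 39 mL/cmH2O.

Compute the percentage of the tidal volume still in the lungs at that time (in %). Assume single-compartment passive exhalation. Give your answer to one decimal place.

12.1

τ = R × C = 4.5 × 39 mL/cmH2O = 4.5 × 0.039 L/cmH2O = 0.1755 s.
Passive exhalation: V(t)/V₀ = e^(−t/τ) = e^(−0.37/0.1755) = 0.1214.
Fraction remaining = 0.1214 → 12.14%.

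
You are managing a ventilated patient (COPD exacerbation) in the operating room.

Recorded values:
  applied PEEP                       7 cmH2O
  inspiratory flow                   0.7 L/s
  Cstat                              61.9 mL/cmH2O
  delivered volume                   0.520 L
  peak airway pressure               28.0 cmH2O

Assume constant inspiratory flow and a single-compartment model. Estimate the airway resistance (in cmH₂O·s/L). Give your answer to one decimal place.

Equation of motion (constant flow): PIP = Vt/C + R·V̇ + PEEP.
R·V̇ = PIP − Vt/C − PEEP = 28.0 − 520/61.9 − 7 = 28.0 − 8.401 − 7 = 12.599 cmH2O.
R = 12.599 / 0.7 = 17.999 cmH2O·s/L.

18.0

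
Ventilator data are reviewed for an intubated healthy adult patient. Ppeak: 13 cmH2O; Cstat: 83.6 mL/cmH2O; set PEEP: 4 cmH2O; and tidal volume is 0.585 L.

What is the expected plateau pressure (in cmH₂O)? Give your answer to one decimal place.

11.0

Pplat = PEEP + Vt / Cstat = 4 + 585 / 83.6 = 4 + 6.998 = 10.998 cmH2O.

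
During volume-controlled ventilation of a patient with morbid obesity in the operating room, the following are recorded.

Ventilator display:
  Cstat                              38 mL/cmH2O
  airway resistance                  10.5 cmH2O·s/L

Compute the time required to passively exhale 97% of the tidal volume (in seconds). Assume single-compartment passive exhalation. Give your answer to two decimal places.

1.40

τ = R × C = 10.5 × 38 mL/cmH2O = 10.5 × 0.038 L/cmH2O = 0.399 s.
Exhaled fraction f = 1 − e^(−t/τ) → t = −τ·ln(1 − f) = −0.399·ln(0.03) = 1.399 s.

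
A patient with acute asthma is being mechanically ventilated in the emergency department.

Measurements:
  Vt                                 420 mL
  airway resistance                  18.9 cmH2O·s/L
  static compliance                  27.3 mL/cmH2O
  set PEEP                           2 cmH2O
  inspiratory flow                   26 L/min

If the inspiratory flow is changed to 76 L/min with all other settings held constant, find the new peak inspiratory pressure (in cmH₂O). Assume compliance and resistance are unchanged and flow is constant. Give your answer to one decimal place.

Flow: 26 L/min ÷ 60 = 0.4333 L/s.
New flow: 76 L/min ÷ 60 = 1.2667 L/s.
PIP = Vt/C + R·V̇ + PEEP (constant-flow equation of motion).
Only the resistive term changes: ΔPIP = R × ΔV̇ = 18.9 × (1.2667 − 0.4333) = 18.9 × 0.8334 = 15.751 cmH2O.
Original PIP = 420/27.3 + 18.9×0.4333 + 2 = 25.574 cmH2O; new PIP = 25.574 + (15.751) = 41.325 cmH2O.

41.3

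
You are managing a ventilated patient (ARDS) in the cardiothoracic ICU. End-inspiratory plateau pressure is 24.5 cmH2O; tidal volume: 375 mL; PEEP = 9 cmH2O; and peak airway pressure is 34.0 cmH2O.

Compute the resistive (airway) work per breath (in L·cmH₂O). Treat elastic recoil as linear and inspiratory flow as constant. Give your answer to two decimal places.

With constant inspiratory flow the resistive pressure is constant at PIP − Pplat = 34.0 − 24.5 = 9.5 cmH2O, so resistive work = 9.5 × 0.375 = 3.563 L·cmH2O.

3.56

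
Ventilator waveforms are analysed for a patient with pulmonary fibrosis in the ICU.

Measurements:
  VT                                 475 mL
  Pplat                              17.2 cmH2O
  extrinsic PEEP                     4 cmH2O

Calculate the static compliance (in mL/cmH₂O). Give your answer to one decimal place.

Cstat = Vt / (Pplat − PEEP) = 475 / (17.2 − 4) = 475 / 13.2 = 35.985 mL/cmH2O.

36.0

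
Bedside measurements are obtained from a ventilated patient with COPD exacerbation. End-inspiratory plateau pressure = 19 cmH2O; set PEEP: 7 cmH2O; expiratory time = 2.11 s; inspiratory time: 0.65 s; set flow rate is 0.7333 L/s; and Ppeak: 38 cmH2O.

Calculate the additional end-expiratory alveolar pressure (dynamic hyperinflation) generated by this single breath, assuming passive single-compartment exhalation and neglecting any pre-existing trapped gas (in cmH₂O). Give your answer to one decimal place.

1.5

Vt = flow × Ti = 0.7333 L/s × 0.65 s × 1000 mL/L = 476.65 mL.
R = (PIP − Pplat)/V̇ = (38 − 19) / 0.7333 = 19.0/0.7333 = 25.91 cmH2O·s/L.
C = Vt/(Pplat − PEEP) = 476.65 / (19 − 7) = 476.65/12.0 = 39.721 mL/cmH2O.
τ = R × C = 25.91 × 0.03972 L/cmH2O = 1.029 s.
Fraction remaining = e^(−Te/τ) = e^(−2.11/1.029) = 0.1287; trapped volume = 476.65 × 0.1287 = 61.345 mL.
Additional alveolar pressure from trapping ≈ V_trapped / C = 61.345 / 39.721 = 1.544 cmH2O.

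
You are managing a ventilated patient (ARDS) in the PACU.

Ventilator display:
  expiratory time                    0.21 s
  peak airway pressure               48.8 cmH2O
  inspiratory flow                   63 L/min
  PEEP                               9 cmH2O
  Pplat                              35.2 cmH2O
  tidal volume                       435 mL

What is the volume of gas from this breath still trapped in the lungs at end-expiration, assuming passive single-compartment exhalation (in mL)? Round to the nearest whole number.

Flow: 63 L/min ÷ 60 = 1.05 L/s.
R = (PIP − Pplat)/V̇ = (48.8 − 35.2) / 1.05 = 13.6/1.05 = 12.952 cmH2O·s/L.
C = Vt/(Pplat − PEEP) = 435.0 / (35.2 − 9) = 435.0/26.2 = 16.603 mL/cmH2O.
τ = R × C = 12.952 × 0.0166 L/cmH2O = 0.215 s.
Fraction remaining = e^(−Te/τ) = e^(−0.21/0.215) = 0.3765.
Trapped volume = 435.0 × 0.3765 = 163.78 mL.

164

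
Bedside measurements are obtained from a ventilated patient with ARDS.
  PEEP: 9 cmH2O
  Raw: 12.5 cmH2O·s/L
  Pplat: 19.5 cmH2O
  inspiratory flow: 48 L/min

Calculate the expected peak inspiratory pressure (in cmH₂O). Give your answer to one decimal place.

29.5

Flow: 48 L/min ÷ 60 = 0.8 L/s.
PIP = Pplat + Raw × flow = 19.5 + 12.5 × 0.8 = 19.5 + 10.0 = 29.5 cmH2O.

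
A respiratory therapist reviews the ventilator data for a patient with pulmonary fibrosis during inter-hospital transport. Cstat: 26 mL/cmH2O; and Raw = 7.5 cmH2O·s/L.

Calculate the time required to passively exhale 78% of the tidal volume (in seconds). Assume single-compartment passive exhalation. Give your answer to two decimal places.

0.30

τ = R × C = 7.5 × 26 mL/cmH2O = 7.5 × 0.026 L/cmH2O = 0.195 s.
Exhaled fraction f = 1 − e^(−t/τ) → t = −τ·ln(1 − f) = −0.195·ln(0.22) = 0.2953 s.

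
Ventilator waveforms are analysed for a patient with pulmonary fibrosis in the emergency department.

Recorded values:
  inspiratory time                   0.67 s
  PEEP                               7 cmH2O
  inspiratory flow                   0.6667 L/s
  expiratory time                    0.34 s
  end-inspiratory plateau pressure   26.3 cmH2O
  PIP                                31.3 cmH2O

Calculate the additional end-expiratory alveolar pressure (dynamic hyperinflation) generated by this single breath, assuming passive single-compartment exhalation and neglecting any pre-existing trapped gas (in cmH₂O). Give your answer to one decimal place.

Vt = flow × Ti = 0.6667 L/s × 0.67 s × 1000 mL/L = 446.69 mL.
R = (PIP − Pplat)/V̇ = (31.3 − 26.3) / 0.6667 = 5.0/0.6667 = 7.5 cmH2O·s/L.
C = Vt/(Pplat − PEEP) = 446.69 / (26.3 − 7) = 446.69/19.3 = 23.145 mL/cmH2O.
τ = R × C = 7.5 × 0.02315 L/cmH2O = 0.1736 s.
Fraction remaining = e^(−Te/τ) = e^(−0.34/0.1736) = 0.1411; trapped volume = 446.69 × 0.1411 = 63.028 mL.
Additional alveolar pressure from trapping ≈ V_trapped / C = 63.028 / 23.145 = 2.723 cmH2O.

2.7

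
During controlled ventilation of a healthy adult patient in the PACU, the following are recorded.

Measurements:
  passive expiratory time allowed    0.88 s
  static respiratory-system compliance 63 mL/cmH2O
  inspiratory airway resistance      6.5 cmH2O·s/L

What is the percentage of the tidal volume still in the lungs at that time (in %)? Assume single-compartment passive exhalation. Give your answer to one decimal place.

11.7

τ = R × C = 6.5 × 63 mL/cmH2O = 6.5 × 0.063 L/cmH2O = 0.4095 s.
Passive exhalation: V(t)/V₀ = e^(−t/τ) = e^(−0.88/0.4095) = 0.1166.
Fraction remaining = 0.1166 → 11.66%.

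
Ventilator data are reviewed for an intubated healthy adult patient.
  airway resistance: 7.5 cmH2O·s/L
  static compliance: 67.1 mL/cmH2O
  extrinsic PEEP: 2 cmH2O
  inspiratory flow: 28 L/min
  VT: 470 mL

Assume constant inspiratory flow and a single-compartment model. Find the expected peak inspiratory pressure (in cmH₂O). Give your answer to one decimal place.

12.5

Flow: 28 L/min ÷ 60 = 0.4667 L/s.
Equation of motion (constant flow): PIP = Vt/C + R·V̇ + PEEP.
PIP = 470/67.1 + 7.5×0.4667 + 2 = 7.004 + 3.5 + 2 = 12.504 cmH2O.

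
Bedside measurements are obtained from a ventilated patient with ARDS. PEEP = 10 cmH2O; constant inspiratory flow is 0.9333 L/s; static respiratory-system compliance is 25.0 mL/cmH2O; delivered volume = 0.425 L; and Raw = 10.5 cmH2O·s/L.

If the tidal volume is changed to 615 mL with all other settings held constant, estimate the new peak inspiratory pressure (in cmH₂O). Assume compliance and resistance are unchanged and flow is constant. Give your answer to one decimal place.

PIP = Vt/C + R·V̇ + PEEP (constant-flow equation of motion).
Only the elastic term changes: ΔPIP = ΔVt / C = (615 − 425) / 25.0 = 7.6 cmH2O.
Original PIP = 425/25.0 + 10.5×0.9333 + 10 = 36.8 cmH2O; new PIP = 36.8 + (7.6) = 44.4 cmH2O.

44.4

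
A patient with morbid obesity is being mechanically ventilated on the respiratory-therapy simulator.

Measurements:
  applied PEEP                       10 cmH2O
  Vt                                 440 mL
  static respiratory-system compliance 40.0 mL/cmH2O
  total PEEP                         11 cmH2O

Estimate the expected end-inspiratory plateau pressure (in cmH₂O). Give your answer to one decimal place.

22.0

End-expiratory occlusion gives total PEEP = 11 cmH2O (intrinsic PEEP = 11 − 10 = 1). Use total PEEP for the elastic gradient.
Pplat = PEEPtotal + Vt / Cstat = 11 + 440 / 40.0 = 11 + 11.0 = 22.0 cmH2O.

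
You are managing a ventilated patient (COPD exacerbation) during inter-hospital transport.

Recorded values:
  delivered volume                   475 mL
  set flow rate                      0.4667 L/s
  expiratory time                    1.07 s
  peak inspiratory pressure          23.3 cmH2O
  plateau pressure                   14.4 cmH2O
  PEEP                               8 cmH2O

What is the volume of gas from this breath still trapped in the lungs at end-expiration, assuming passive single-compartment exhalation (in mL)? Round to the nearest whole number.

R = (PIP − Pplat)/V̇ = (23.3 − 14.4) / 0.4667 = 8.9/0.4667 = 19.07 cmH2O·s/L.
C = Vt/(Pplat − PEEP) = 475.0 / (14.4 − 8) = 475.0/6.4 = 74.219 mL/cmH2O.
τ = R × C = 19.07 × 0.07422 L/cmH2O = 1.415 s.
Fraction remaining = e^(−Te/τ) = e^(−1.07/1.415) = 0.4695.
Trapped volume = 475.0 × 0.4695 = 223.01 mL.

223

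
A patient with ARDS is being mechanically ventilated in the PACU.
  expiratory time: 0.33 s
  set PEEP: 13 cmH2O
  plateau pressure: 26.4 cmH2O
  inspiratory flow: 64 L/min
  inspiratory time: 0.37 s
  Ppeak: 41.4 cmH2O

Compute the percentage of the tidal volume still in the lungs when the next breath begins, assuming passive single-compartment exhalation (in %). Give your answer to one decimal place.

45.1

Flow: 64 L/min ÷ 60 = 1.0667 L/s.
Vt = flow × Ti = 1.0667 L/s × 0.37 s × 1000 mL/L = 394.68 mL.
R = (PIP − Pplat)/V̇ = (41.4 − 26.4) / 1.0667 = 15.0/1.0667 = 14.062 cmH2O·s/L.
C = Vt/(Pplat − PEEP) = 394.68 / (26.4 − 13) = 394.68/13.4 = 29.454 mL/cmH2O.
τ = R × C = 14.062 × 0.02945 L/cmH2O = 0.4141 s.
Fraction remaining at end-expiration = e^(−Te/τ) = e^(−0.33/0.4141) = 0.4507 → 45.07%.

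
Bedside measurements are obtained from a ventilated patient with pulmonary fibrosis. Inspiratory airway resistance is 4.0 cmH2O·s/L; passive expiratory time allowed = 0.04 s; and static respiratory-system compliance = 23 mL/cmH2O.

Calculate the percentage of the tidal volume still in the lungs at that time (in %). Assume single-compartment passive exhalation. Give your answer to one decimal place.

τ = R × C = 4.0 × 23 mL/cmH2O = 4.0 × 0.023 L/cmH2O = 0.092 s.
Passive exhalation: V(t)/V₀ = e^(−t/τ) = e^(−0.04/0.092) = 0.6474.
Fraction remaining = 0.6474 → 64.74%.

64.7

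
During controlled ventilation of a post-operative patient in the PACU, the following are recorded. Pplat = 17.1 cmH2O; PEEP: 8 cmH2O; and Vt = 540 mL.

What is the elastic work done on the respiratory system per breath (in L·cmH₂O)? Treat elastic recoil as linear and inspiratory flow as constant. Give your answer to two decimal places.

2.46

Elastic work ≈ ½ × (Pplat − PEEP) × Vt = 0.5 × (17.1 − 8) × 0.540 L = 0.5 × 9.1 × 0.540 = 2.457 L·cmH2O.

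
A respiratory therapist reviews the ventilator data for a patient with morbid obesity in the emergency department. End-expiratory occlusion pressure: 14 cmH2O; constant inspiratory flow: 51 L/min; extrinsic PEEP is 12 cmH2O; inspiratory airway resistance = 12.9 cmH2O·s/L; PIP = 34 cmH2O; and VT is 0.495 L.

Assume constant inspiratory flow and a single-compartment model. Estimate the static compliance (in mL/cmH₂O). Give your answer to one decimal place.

Flow: 51 L/min ÷ 60 = 0.85 L/s.
Total PEEP = 14 cmH2O (set 12 + intrinsic 2); this is the baseline alveolar pressure.
Equation of motion (constant flow): PIP = Vt/C + R·V̇ + PEEP.
Vt/C = PIP − R·V̇ − PEEP = 34 − 12.9×0.85 − 14 = 34 − 10.965 − 14 = 9.035 cmH2O.
C = Vt / 9.035 = 495 / 9.035 = 54.787 mL/cmH2O.

54.8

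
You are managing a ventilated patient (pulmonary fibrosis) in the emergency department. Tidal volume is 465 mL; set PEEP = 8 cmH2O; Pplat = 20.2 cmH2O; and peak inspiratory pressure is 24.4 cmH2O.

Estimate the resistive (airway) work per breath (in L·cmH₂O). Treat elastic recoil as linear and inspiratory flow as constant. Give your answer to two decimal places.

1.95

With constant inspiratory flow the resistive pressure is constant at PIP − Pplat = 24.4 − 20.2 = 4.2 cmH2O, so resistive work = 4.2 × 0.465 = 1.953 L·cmH2O.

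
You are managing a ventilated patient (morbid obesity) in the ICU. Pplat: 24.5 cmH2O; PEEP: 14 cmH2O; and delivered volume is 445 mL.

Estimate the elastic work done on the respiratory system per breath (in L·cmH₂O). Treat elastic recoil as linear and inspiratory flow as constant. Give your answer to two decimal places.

2.34

Elastic work ≈ ½ × (Pplat − PEEP) × Vt = 0.5 × (24.5 − 14) × 0.445 L = 0.5 × 10.5 × 0.445 = 2.336 L·cmH2O.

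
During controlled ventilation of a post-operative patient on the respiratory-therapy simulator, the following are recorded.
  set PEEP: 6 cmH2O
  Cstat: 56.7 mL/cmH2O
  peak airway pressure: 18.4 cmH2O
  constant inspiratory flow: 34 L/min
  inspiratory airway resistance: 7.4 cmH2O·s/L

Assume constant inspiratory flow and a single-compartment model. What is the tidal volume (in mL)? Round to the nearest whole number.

465

Flow: 34 L/min ÷ 60 = 0.5667 L/s.
Equation of motion (constant flow): PIP = Vt/C + R·V̇ + PEEP.
Vt/C = PIP − R·V̇ − PEEP = 18.4 − 4.194 − 6 = 8.206 cmH2O.
Vt = C × 8.206 = 56.7 × 8.206 = 465.28 mL.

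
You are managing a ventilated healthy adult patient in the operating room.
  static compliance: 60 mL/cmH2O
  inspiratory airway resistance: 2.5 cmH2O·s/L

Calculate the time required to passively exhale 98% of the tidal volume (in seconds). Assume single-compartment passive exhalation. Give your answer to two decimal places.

0.59

τ = R × C = 2.5 × 60 mL/cmH2O = 2.5 × 0.060 L/cmH2O = 0.15 s.
Exhaled fraction f = 1 − e^(−t/τ) → t = −τ·ln(1 − f) = −0.15·ln(0.02) = 0.5868 s.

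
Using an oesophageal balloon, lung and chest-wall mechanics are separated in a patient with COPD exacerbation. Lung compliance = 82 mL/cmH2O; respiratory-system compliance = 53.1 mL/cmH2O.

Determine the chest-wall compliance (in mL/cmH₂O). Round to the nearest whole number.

1/Ccw = 1/Crs − 1/CL.
1/Ccw = 1/53.1 − 1/82 = 0.006637.
Ccw = 150.67 mL/cmH2O.

151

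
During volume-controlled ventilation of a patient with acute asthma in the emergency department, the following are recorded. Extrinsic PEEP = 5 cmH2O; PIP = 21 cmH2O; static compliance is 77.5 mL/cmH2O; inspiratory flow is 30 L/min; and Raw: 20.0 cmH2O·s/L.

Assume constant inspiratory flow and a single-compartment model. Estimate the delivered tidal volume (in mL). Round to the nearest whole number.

465

Flow: 30 L/min ÷ 60 = 0.5 L/s.
Equation of motion (constant flow): PIP = Vt/C + R·V̇ + PEEP.
Vt/C = PIP − R·V̇ − PEEP = 21 − 10.0 − 5 = 6.0 cmH2O.
Vt = C × 6.0 = 77.5 × 6.0 = 465.0 mL.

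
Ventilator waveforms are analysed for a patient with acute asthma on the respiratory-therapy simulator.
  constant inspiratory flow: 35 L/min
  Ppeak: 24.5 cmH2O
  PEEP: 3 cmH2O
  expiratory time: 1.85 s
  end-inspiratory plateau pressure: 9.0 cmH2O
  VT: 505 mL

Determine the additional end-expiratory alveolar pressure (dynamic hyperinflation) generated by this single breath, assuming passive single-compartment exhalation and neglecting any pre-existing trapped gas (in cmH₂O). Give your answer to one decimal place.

Flow: 35 L/min ÷ 60 = 0.5833 L/s.
R = (PIP − Pplat)/V̇ = (24.5 − 9.0) / 0.5833 = 15.5/0.5833 = 26.573 cmH2O·s/L.
C = Vt/(Pplat − PEEP) = 505.0 / (9.0 − 3) = 505.0/6.0 = 84.167 mL/cmH2O.
τ = R × C = 26.573 × 0.08417 L/cmH2O = 2.237 s.
Fraction remaining = e^(−Te/τ) = e^(−1.85/2.237) = 0.4374; trapped volume = 505.0 × 0.4374 = 220.89 mL.
Additional alveolar pressure from trapping ≈ V_trapped / C = 220.89 / 84.167 = 2.624 cmH2O.

2.6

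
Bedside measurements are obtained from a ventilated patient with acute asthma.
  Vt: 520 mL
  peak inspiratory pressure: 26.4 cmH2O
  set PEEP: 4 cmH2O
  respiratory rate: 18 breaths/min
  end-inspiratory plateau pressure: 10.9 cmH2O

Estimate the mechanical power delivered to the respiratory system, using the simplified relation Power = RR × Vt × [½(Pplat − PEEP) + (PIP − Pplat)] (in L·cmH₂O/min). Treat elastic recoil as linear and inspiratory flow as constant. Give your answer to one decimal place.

177.4

Per-breath work = Vt × [½(Pplat−PEEP) + (PIP−Pplat)] = 0.520 × [0.5×6.9 + 15.5] = 0.520 × 18.95 = 9.854 L·cmH2O.
Power = 18 × 9.854 = 177.37 L·cmH2O/min.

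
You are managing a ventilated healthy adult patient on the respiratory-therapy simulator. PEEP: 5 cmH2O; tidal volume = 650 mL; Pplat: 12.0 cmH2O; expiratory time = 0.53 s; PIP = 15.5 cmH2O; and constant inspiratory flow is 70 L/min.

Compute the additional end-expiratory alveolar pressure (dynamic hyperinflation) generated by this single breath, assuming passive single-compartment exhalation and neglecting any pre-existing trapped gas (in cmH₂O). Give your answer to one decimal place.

Flow: 70 L/min ÷ 60 = 1.1667 L/s.
R = (PIP − Pplat)/V̇ = (15.5 − 12.0) / 1.1667 = 3.5/1.1667 = 3.0 cmH2O·s/L.
C = Vt/(Pplat − PEEP) = 650.0 / (12.0 − 5) = 650.0/7.0 = 92.857 mL/cmH2O.
τ = R × C = 3.0 × 0.09286 L/cmH2O = 0.2786 s.
Fraction remaining = e^(−Te/τ) = e^(−0.53/0.2786) = 0.1492; trapped volume = 650.0 × 0.1492 = 96.98 mL.
Additional alveolar pressure from trapping ≈ V_trapped / C = 96.98 / 92.857 = 1.044 cmH2O.

1.0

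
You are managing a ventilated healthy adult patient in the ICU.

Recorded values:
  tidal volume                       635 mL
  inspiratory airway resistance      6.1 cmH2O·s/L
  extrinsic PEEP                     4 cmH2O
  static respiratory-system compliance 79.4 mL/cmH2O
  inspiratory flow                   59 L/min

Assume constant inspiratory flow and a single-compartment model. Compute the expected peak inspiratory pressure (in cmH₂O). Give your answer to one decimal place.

Flow: 59 L/min ÷ 60 = 0.9833 L/s.
Equation of motion (constant flow): PIP = Vt/C + R·V̇ + PEEP.
PIP = 635/79.4 + 6.1×0.9833 + 4 = 7.997 + 5.998 + 4 = 17.995 cmH2O.

18.0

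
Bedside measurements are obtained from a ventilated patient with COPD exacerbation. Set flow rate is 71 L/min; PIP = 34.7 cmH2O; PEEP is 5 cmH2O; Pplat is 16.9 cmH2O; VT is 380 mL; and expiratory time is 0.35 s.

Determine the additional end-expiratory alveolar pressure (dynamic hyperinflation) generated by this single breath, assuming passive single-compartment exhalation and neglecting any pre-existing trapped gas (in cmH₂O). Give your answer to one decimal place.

5.7

Flow: 71 L/min ÷ 60 = 1.1833 L/s.
R = (PIP − Pplat)/V̇ = (34.7 − 16.9) / 1.1833 = 17.8/1.1833 = 15.043 cmH2O·s/L.
C = Vt/(Pplat − PEEP) = 380.0 / (16.9 − 5) = 380.0/11.9 = 31.933 mL/cmH2O.
τ = R × C = 15.043 × 0.03193 L/cmH2O = 0.4803 s.
Fraction remaining = e^(−Te/τ) = e^(−0.35/0.4803) = 0.4825; trapped volume = 380.0 × 0.4825 = 183.35 mL.
Additional alveolar pressure from trapping ≈ V_trapped / C = 183.35 / 31.933 = 5.742 cmH2O.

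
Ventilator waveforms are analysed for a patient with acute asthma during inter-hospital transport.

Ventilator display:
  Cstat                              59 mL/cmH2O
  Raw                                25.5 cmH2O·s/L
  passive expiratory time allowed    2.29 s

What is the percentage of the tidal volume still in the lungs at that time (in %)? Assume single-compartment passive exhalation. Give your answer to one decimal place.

τ = R × C = 25.5 × 59 mL/cmH2O = 25.5 × 0.059 L/cmH2O = 1.505 s.
Passive exhalation: V(t)/V₀ = e^(−t/τ) = e^(−2.29/1.505) = 0.2184.
Fraction remaining = 0.2184 → 21.84%.

21.8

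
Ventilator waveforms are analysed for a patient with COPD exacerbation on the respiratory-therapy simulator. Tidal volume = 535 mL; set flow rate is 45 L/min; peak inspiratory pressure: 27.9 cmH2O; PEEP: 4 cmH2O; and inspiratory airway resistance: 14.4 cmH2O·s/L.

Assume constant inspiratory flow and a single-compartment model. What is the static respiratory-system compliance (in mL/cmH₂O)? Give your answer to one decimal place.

40.8

Flow: 45 L/min ÷ 60 = 0.75 L/s.
Equation of motion (constant flow): PIP = Vt/C + R·V̇ + PEEP.
Vt/C = PIP − R·V̇ − PEEP = 27.9 − 14.4×0.75 − 4 = 27.9 − 10.8 − 4 = 13.1 cmH2O.
C = Vt / 13.1 = 535 / 13.1 = 40.84 mL/cmH2O.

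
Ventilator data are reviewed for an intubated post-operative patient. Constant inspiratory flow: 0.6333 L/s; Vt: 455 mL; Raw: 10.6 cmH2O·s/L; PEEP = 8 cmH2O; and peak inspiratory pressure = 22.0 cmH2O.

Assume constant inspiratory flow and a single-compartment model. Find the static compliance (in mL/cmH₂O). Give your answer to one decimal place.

62.4

Equation of motion (constant flow): PIP = Vt/C + R·V̇ + PEEP.
Vt/C = PIP − R·V̇ − PEEP = 22.0 − 10.6×0.6333 − 8 = 22.0 − 6.713 − 8 = 7.287 cmH2O.
C = Vt / 7.287 = 455 / 7.287 = 62.44 mL/cmH2O.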